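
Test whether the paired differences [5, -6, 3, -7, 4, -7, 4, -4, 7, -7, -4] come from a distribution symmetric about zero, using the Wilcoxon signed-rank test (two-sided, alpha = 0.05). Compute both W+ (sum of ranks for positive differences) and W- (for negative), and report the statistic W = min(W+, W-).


Step 1: Drop any zero differences (none here) and take |d_i|.
|d| = [5, 6, 3, 7, 4, 7, 4, 4, 7, 7, 4]
Step 2: Midrank |d_i| (ties get averaged ranks).
ranks: |5|->6, |6|->7, |3|->1, |7|->9.5, |4|->3.5, |7|->9.5, |4|->3.5, |4|->3.5, |7|->9.5, |7|->9.5, |4|->3.5
Step 3: Attach original signs; sum ranks with positive sign and with negative sign.
W+ = 6 + 1 + 3.5 + 3.5 + 9.5 = 23.5
W- = 7 + 9.5 + 9.5 + 3.5 + 9.5 + 3.5 = 42.5
(Check: W+ + W- = 66 should equal n(n+1)/2 = 66.)
Step 4: Test statistic W = min(W+, W-) = 23.5.
Step 5: Ties in |d|, so use the tie-corrected normal approximation.
        E[W] = n(n+1)/4 = 11*12/4 = 33.
        Tie groups: |d|=4 (t=4), |d|=7 (t=4); sum(t^3 - t) = 120.
        Var[W] = n(n+1)(2n+1)/24 - sum(t^3-t)/48 = 3036/24 - 120/48 = 124.
        z = (W - E[W]) / sqrt(Var[W]) = (23.5 - 33) / 11.1355 = -0.8531.
        Two-sided p = 2*Phi(z) = 0.393590.
Step 6: alpha = 0.05. fail to reject H0.

W+ = 23.5, W- = 42.5, W = min = 23.5, p = 0.393590, fail to reject H0.


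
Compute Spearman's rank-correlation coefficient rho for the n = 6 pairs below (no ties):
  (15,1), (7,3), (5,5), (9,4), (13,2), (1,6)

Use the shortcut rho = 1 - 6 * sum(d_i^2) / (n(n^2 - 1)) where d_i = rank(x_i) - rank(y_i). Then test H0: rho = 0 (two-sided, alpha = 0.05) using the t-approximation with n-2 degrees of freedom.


Step 1: Rank x and y separately (midranks; no ties here).
rank(x): 15->6, 7->3, 5->2, 9->4, 13->5, 1->1
rank(y): 1->1, 3->3, 5->5, 4->4, 2->2, 6->6
Step 2: d_i = R_x(i) - R_y(i); compute d_i^2.
  (6-1)^2=25, (3-3)^2=0, (2-5)^2=9, (4-4)^2=0, (5-2)^2=9, (1-6)^2=25
sum(d^2) = 68.
Step 3: rho = 1 - 6*68 / (6*(6^2 - 1)) = 1 - 408/210 = -0.942857.
Step 4: Under H0, t = rho * sqrt((n-2)/(1-rho^2)) = -5.6595 ~ t(4).
Step 5: Two-sided p-value from the t-distribution with 4 df = 0.004805.
Step 6: alpha = 0.05. reject H0.

rho = -0.9429, p = 0.004805, reject H0 at alpha = 0.05.


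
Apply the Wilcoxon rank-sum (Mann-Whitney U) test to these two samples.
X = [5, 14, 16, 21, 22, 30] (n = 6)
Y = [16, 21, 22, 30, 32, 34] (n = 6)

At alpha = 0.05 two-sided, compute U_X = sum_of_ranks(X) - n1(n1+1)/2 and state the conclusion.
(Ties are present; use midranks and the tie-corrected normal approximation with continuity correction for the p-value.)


Step 1: Combine and sort all 12 observations; assign midranks.
sorted (value, group): (5,X), (14,X), (16,X), (16,Y), (21,X), (21,Y), (22,X), (22,Y), (30,X), (30,Y), (32,Y), (34,Y)
ranks: 5->1, 14->2, 16->3.5, 16->3.5, 21->5.5, 21->5.5, 22->7.5, 22->7.5, 30->9.5, 30->9.5, 32->11, 34->12
Step 2: Rank sum for X: R1 = 1 + 2 + 3.5 + 5.5 + 7.5 + 9.5 = 29.
Step 3: U_X = R1 - n1(n1+1)/2 = 29 - 6*7/2 = 29 - 21 = 8.
       U_Y = n1*n2 - U_X = 36 - 8 = 28.
Step 4: Ties are present, so use the tie-corrected normal approximation (with continuity correction) for the p-value.
Step 5: p-value = 0.125530; compare to alpha = 0.05. fail to reject H0.

U_X = 8, p = 0.125530, fail to reject H0 at alpha = 0.05.


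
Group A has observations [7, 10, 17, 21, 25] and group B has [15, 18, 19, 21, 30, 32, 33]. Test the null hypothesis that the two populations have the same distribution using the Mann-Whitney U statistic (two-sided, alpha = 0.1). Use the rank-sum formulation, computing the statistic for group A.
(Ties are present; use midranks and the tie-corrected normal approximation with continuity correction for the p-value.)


Step 1: Combine and sort all 12 observations; assign midranks.
sorted (value, group): (7,X), (10,X), (15,Y), (17,X), (18,Y), (19,Y), (21,X), (21,Y), (25,X), (30,Y), (32,Y), (33,Y)
ranks: 7->1, 10->2, 15->3, 17->4, 18->5, 19->6, 21->7.5, 21->7.5, 25->9, 30->10, 32->11, 33->12
Step 2: Rank sum for X: R1 = 1 + 2 + 4 + 7.5 + 9 = 23.5.
Step 3: U_X = R1 - n1(n1+1)/2 = 23.5 - 5*6/2 = 23.5 - 15 = 8.5.
       U_Y = n1*n2 - U_X = 35 - 8.5 = 26.5.
Step 4: Ties are present, so use the tie-corrected normal approximation (with continuity correction) for the p-value.
Step 5: p-value = 0.166721; compare to alpha = 0.1. fail to reject H0.

U_X = 8.5, p = 0.166721, fail to reject H0 at alpha = 0.1.


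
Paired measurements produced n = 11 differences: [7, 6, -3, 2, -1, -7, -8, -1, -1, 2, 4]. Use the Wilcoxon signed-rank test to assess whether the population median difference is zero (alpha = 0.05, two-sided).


Step 1: Drop any zero differences (none here) and take |d_i|.
|d| = [7, 6, 3, 2, 1, 7, 8, 1, 1, 2, 4]
Step 2: Midrank |d_i| (ties get averaged ranks).
ranks: |7|->9.5, |6|->8, |3|->6, |2|->4.5, |1|->2, |7|->9.5, |8|->11, |1|->2, |1|->2, |2|->4.5, |4|->7
Step 3: Attach original signs; sum ranks with positive sign and with negative sign.
W+ = 9.5 + 8 + 4.5 + 4.5 + 7 = 33.5
W- = 6 + 2 + 9.5 + 11 + 2 + 2 = 32.5
(Check: W+ + W- = 66 should equal n(n+1)/2 = 66.)
Step 4: Test statistic W = min(W+, W-) = 32.5.
Step 5: Ties in |d|, so use the tie-corrected normal approximation.
        E[W] = n(n+1)/4 = 11*12/4 = 33.
        Tie groups: |d|=1 (t=3), |d|=2 (t=2), |d|=7 (t=2); sum(t^3 - t) = 36.
        Var[W] = n(n+1)(2n+1)/24 - sum(t^3-t)/48 = 3036/24 - 36/48 = 125.75.
        z = (W - E[W]) / sqrt(Var[W]) = (32.5 - 33) / 11.2138 = -0.0446.
        Two-sided p = 2*Phi(z) = 0.964436.
Step 6: alpha = 0.05. fail to reject H0.

W+ = 33.5, W- = 32.5, W = min = 32.5, p = 0.964436, fail to reject H0.


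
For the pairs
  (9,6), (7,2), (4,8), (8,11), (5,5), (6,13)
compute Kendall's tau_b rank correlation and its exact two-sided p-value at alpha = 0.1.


Step 1: Enumerate the 15 unordered pairs (i,j) with i<j and classify each by sign(x_j-x_i) * sign(y_j-y_i).
  (1,2):dx=-2,dy=-4->C; (1,3):dx=-5,dy=+2->D; (1,4):dx=-1,dy=+5->D; (1,5):dx=-4,dy=-1->C
  (1,6):dx=-3,dy=+7->D; (2,3):dx=-3,dy=+6->D; (2,4):dx=+1,dy=+9->C; (2,5):dx=-2,dy=+3->D
  (2,6):dx=-1,dy=+11->D; (3,4):dx=+4,dy=+3->C; (3,5):dx=+1,dy=-3->D; (3,6):dx=+2,dy=+5->C
  (4,5):dx=-3,dy=-6->C; (4,6):dx=-2,dy=+2->D; (5,6):dx=+1,dy=+8->C
Step 2: C = 7, D = 8, total pairs = 15.
Step 3: tau = (C - D)/(n(n-1)/2) = (7 - 8)/15 = -0.066667.
Step 4: Exact two-sided p-value (enumerate n! = 720 permutations of y under H0): p = 1.000000.
Step 5: alpha = 0.1. fail to reject H0.

tau_b = -0.0667 (C=7, D=8), p = 1.000000, fail to reject H0.


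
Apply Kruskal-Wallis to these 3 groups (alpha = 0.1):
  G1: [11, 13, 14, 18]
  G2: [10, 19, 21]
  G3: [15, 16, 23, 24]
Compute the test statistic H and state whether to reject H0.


Step 1: Combine all N = 11 observations and assign midranks.
sorted (value, group, rank): (10,G2,1), (11,G1,2), (13,G1,3), (14,G1,4), (15,G3,5), (16,G3,6), (18,G1,7), (19,G2,8), (21,G2,9), (23,G3,10), (24,G3,11)
Step 2: Sum ranks within each group.
R_1 = 16 (n_1 = 4)
R_2 = 18 (n_2 = 3)
R_3 = 32 (n_3 = 4)
Step 3: H = 12/(N(N+1)) * sum(R_i^2/n_i) - 3(N+1)
     = 12/(11*12) * (16^2/4 + 18^2/3 + 32^2/4) - 3*12
     = 0.090909 * 428 - 36
     = 2.909091.
Step 4: No ties, so H is used without correction.
Step 5: Under H0, H ~ chi^2(2); p-value = 0.233506.
Step 6: alpha = 0.1. fail to reject H0.

H = 2.9091, df = 2, p = 0.233506, fail to reject H0.


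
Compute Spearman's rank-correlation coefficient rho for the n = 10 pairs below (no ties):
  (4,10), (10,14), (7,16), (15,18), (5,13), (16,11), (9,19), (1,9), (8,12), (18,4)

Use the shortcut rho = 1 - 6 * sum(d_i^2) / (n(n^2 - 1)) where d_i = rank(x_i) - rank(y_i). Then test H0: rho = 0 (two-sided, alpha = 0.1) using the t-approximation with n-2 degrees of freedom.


Step 1: Rank x and y separately (midranks; no ties here).
rank(x): 4->2, 10->7, 7->4, 15->8, 5->3, 16->9, 9->6, 1->1, 8->5, 18->10
rank(y): 10->3, 14->7, 16->8, 18->9, 13->6, 11->4, 19->10, 9->2, 12->5, 4->1
Step 2: d_i = R_x(i) - R_y(i); compute d_i^2.
  (2-3)^2=1, (7-7)^2=0, (4-8)^2=16, (8-9)^2=1, (3-6)^2=9, (9-4)^2=25, (6-10)^2=16, (1-2)^2=1, (5-5)^2=0, (10-1)^2=81
sum(d^2) = 150.
Step 3: rho = 1 - 6*150 / (10*(10^2 - 1)) = 1 - 900/990 = 0.090909.
Step 4: Under H0, t = rho * sqrt((n-2)/(1-rho^2)) = 0.2582 ~ t(8).
Step 5: Two-sided p-value from the t-distribution with 8 df = 0.802772.
Step 6: alpha = 0.1. fail to reject H0.

rho = 0.0909, p = 0.802772, fail to reject H0 at alpha = 0.1.


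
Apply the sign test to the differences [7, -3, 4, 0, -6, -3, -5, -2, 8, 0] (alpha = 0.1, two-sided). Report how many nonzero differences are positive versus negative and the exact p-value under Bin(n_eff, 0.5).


Step 1: Discard zero differences. Original n = 10; n_eff = number of nonzero differences = 8.
Nonzero differences (with sign): +7, -3, +4, -6, -3, -5, -2, +8
Step 2: Count signs: positive = 3, negative = 5.
Step 3: Under H0: P(positive) = 0.5, so the number of positives S ~ Bin(8, 0.5).
Step 4: Two-sided exact p-value = sum of Bin(8,0.5) probabilities at or below the observed probability = 0.726562.
Step 5: alpha = 0.1. fail to reject H0.

n_eff = 8, pos = 3, neg = 5, p = 0.726562, fail to reject H0.


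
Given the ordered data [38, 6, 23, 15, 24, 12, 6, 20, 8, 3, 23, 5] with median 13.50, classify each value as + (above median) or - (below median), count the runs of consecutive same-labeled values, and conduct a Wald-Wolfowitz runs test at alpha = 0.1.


Step 1: Compute median = 13.50; label A = above, B = below.
Labels in order: ABAAABBABBAB  (n_A = 6, n_B = 6)
Step 2: Count runs R = 8.
Step 3: Under H0 (random ordering), E[R] = 2*n_A*n_B/(n_A+n_B) + 1 = 2*6*6/12 + 1 = 7.0000.
        Var[R] = 2*n_A*n_B*(2*n_A*n_B - n_A - n_B) / ((n_A+n_B)^2 * (n_A+n_B-1)) = 4320/1584 = 2.7273.
        SD[R] = 1.6514.
Step 4: Continuity-corrected z = (R - 0.5 - E[R]) / SD[R] = (8 - 0.5 - 7.0000) / 1.6514 = 0.3028.
Step 5: Two-sided p-value via normal approximation = 2*(1 - Phi(|z|)) = 0.762069.
Step 6: alpha = 0.1. fail to reject H0.

R = 8, z = 0.3028, p = 0.762069, fail to reject H0.


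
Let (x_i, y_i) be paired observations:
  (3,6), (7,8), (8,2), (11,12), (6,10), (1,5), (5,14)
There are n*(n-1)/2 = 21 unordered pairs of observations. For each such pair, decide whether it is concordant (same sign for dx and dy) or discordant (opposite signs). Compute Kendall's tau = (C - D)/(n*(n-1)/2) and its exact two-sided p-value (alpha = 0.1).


Step 1: Enumerate the 21 unordered pairs (i,j) with i<j and classify each by sign(x_j-x_i) * sign(y_j-y_i).
  (1,2):dx=+4,dy=+2->C; (1,3):dx=+5,dy=-4->D; (1,4):dx=+8,dy=+6->C; (1,5):dx=+3,dy=+4->C
  (1,6):dx=-2,dy=-1->C; (1,7):dx=+2,dy=+8->C; (2,3):dx=+1,dy=-6->D; (2,4):dx=+4,dy=+4->C
  (2,5):dx=-1,dy=+2->D; (2,6):dx=-6,dy=-3->C; (2,7):dx=-2,dy=+6->D; (3,4):dx=+3,dy=+10->C
  (3,5):dx=-2,dy=+8->D; (3,6):dx=-7,dy=+3->D; (3,7):dx=-3,dy=+12->D; (4,5):dx=-5,dy=-2->C
  (4,6):dx=-10,dy=-7->C; (4,7):dx=-6,dy=+2->D; (5,6):dx=-5,dy=-5->C; (5,7):dx=-1,dy=+4->D
  (6,7):dx=+4,dy=+9->C
Step 2: C = 12, D = 9, total pairs = 21.
Step 3: tau = (C - D)/(n(n-1)/2) = (12 - 9)/21 = 0.142857.
Step 4: Exact two-sided p-value (enumerate n! = 5040 permutations of y under H0): p = 0.772619.
Step 5: alpha = 0.1. fail to reject H0.

tau_b = 0.1429 (C=12, D=9), p = 0.772619, fail to reject H0.


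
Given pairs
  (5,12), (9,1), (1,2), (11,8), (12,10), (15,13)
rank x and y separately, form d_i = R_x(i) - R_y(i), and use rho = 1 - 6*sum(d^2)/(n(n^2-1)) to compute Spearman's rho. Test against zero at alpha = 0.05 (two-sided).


Step 1: Rank x and y separately (midranks; no ties here).
rank(x): 5->2, 9->3, 1->1, 11->4, 12->5, 15->6
rank(y): 12->5, 1->1, 2->2, 8->3, 10->4, 13->6
Step 2: d_i = R_x(i) - R_y(i); compute d_i^2.
  (2-5)^2=9, (3-1)^2=4, (1-2)^2=1, (4-3)^2=1, (5-4)^2=1, (6-6)^2=0
sum(d^2) = 16.
Step 3: rho = 1 - 6*16 / (6*(6^2 - 1)) = 1 - 96/210 = 0.542857.
Step 4: Under H0, t = rho * sqrt((n-2)/(1-rho^2)) = 1.2928 ~ t(4).
Step 5: Two-sided p-value from the t-distribution with 4 df = 0.265703.
Step 6: alpha = 0.05. fail to reject H0.

rho = 0.5429, p = 0.265703, fail to reject H0 at alpha = 0.05.


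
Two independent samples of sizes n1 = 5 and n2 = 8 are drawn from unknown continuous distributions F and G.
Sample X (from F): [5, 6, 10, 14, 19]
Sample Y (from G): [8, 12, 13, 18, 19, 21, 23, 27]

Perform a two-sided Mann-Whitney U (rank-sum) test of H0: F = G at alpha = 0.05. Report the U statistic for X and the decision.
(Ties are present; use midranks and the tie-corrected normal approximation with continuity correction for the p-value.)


Step 1: Combine and sort all 13 observations; assign midranks.
sorted (value, group): (5,X), (6,X), (8,Y), (10,X), (12,Y), (13,Y), (14,X), (18,Y), (19,X), (19,Y), (21,Y), (23,Y), (27,Y)
ranks: 5->1, 6->2, 8->3, 10->4, 12->5, 13->6, 14->7, 18->8, 19->9.5, 19->9.5, 21->11, 23->12, 27->13
Step 2: Rank sum for X: R1 = 1 + 2 + 4 + 7 + 9.5 = 23.5.
Step 3: U_X = R1 - n1(n1+1)/2 = 23.5 - 5*6/2 = 23.5 - 15 = 8.5.
       U_Y = n1*n2 - U_X = 40 - 8.5 = 31.5.
Step 4: Ties are present, so use the tie-corrected normal approximation (with continuity correction) for the p-value.
Step 5: p-value = 0.106864; compare to alpha = 0.05. fail to reject H0.

U_X = 8.5, p = 0.106864, fail to reject H0 at alpha = 0.05.


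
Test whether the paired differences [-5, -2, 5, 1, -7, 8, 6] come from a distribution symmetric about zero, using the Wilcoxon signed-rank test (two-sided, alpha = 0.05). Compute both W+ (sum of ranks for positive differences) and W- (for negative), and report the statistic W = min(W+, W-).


Step 1: Drop any zero differences (none here) and take |d_i|.
|d| = [5, 2, 5, 1, 7, 8, 6]
Step 2: Midrank |d_i| (ties get averaged ranks).
ranks: |5|->3.5, |2|->2, |5|->3.5, |1|->1, |7|->6, |8|->7, |6|->5
Step 3: Attach original signs; sum ranks with positive sign and with negative sign.
W+ = 3.5 + 1 + 7 + 5 = 16.5
W- = 3.5 + 2 + 6 = 11.5
(Check: W+ + W- = 28 should equal n(n+1)/2 = 28.)
Step 4: Test statistic W = min(W+, W-) = 11.5.
Step 5: Ties in |d|, so use the tie-corrected normal approximation.
        E[W] = n(n+1)/4 = 7*8/4 = 14.
        Tie groups: |d|=5 (t=2); sum(t^3 - t) = 6.
        Var[W] = n(n+1)(2n+1)/24 - sum(t^3-t)/48 = 840/24 - 6/48 = 34.875.
        z = (W - E[W]) / sqrt(Var[W]) = (11.5 - 14) / 5.9055 = -0.4233.
        Two-sided p = 2*Phi(z) = 0.672052.
Step 6: alpha = 0.05. fail to reject H0.

W+ = 16.5, W- = 11.5, W = min = 11.5, p = 0.672052, fail to reject H0.


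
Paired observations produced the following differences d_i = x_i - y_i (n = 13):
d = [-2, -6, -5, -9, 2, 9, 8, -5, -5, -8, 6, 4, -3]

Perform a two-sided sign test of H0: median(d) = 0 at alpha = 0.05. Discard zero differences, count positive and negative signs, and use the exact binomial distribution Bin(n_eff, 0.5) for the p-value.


Step 1: Discard zero differences. Original n = 13; n_eff = number of nonzero differences = 13.
Nonzero differences (with sign): -2, -6, -5, -9, +2, +9, +8, -5, -5, -8, +6, +4, -3
Step 2: Count signs: positive = 5, negative = 8.
Step 3: Under H0: P(positive) = 0.5, so the number of positives S ~ Bin(13, 0.5).
Step 4: Two-sided exact p-value = sum of Bin(13,0.5) probabilities at or below the observed probability = 0.581055.
Step 5: alpha = 0.05. fail to reject H0.

n_eff = 13, pos = 5, neg = 8, p = 0.581055, fail to reject H0.


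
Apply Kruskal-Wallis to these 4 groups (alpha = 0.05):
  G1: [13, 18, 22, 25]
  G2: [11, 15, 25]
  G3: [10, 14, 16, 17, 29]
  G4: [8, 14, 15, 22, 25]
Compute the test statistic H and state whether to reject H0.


Step 1: Combine all N = 17 observations and assign midranks.
sorted (value, group, rank): (8,G4,1), (10,G3,2), (11,G2,3), (13,G1,4), (14,G3,5.5), (14,G4,5.5), (15,G2,7.5), (15,G4,7.5), (16,G3,9), (17,G3,10), (18,G1,11), (22,G1,12.5), (22,G4,12.5), (25,G1,15), (25,G2,15), (25,G4,15), (29,G3,17)
Step 2: Sum ranks within each group.
R_1 = 42.5 (n_1 = 4)
R_2 = 25.5 (n_2 = 3)
R_3 = 43.5 (n_3 = 5)
R_4 = 41.5 (n_4 = 5)
Step 3: H = 12/(N(N+1)) * sum(R_i^2/n_i) - 3(N+1)
     = 12/(17*18) * (42.5^2/4 + 25.5^2/3 + 43.5^2/5 + 41.5^2/5) - 3*18
     = 0.039216 * 1391.21 - 54
     = 0.557353.
Step 4: Ties present; correction factor C = 1 - 42/(17^3 - 17) = 0.991422. Corrected H = 0.557353 / 0.991422 = 0.562176.
Step 5: Under H0, H ~ chi^2(3); p-value = 0.905034.
Step 6: alpha = 0.05. fail to reject H0.

H = 0.5622, df = 3, p = 0.905034, fail to reject H0.


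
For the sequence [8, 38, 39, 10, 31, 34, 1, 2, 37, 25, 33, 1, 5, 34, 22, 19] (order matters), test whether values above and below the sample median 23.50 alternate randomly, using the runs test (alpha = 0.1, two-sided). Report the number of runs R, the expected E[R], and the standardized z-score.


Step 1: Compute median = 23.50; label A = above, B = below.
Labels in order: BAABAABBAAABBABB  (n_A = 8, n_B = 8)
Step 2: Count runs R = 9.
Step 3: Under H0 (random ordering), E[R] = 2*n_A*n_B/(n_A+n_B) + 1 = 2*8*8/16 + 1 = 9.0000.
        Var[R] = 2*n_A*n_B*(2*n_A*n_B - n_A - n_B) / ((n_A+n_B)^2 * (n_A+n_B-1)) = 14336/3840 = 3.7333.
        SD[R] = 1.9322.
Step 4: R = E[R], so z = 0 with no continuity correction.
Step 5: Two-sided p-value via normal approximation = 2*(1 - Phi(|z|)) = 1.000000.
Step 6: alpha = 0.1. fail to reject H0.

R = 9, z = 0.0000, p = 1.000000, fail to reject H0.


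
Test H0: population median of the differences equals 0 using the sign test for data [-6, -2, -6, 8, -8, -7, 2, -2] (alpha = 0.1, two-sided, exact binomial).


Step 1: Discard zero differences. Original n = 8; n_eff = number of nonzero differences = 8.
Nonzero differences (with sign): -6, -2, -6, +8, -8, -7, +2, -2
Step 2: Count signs: positive = 2, negative = 6.
Step 3: Under H0: P(positive) = 0.5, so the number of positives S ~ Bin(8, 0.5).
Step 4: Two-sided exact p-value = sum of Bin(8,0.5) probabilities at or below the observed probability = 0.289062.
Step 5: alpha = 0.1. fail to reject H0.

n_eff = 8, pos = 2, neg = 6, p = 0.289062, fail to reject H0.


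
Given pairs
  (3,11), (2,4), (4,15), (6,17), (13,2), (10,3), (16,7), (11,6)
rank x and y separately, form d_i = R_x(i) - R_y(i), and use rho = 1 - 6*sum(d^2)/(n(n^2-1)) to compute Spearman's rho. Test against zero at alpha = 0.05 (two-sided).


Step 1: Rank x and y separately (midranks; no ties here).
rank(x): 3->2, 2->1, 4->3, 6->4, 13->7, 10->5, 16->8, 11->6
rank(y): 11->6, 4->3, 15->7, 17->8, 2->1, 3->2, 7->5, 6->4
Step 2: d_i = R_x(i) - R_y(i); compute d_i^2.
  (2-6)^2=16, (1-3)^2=4, (3-7)^2=16, (4-8)^2=16, (7-1)^2=36, (5-2)^2=9, (8-5)^2=9, (6-4)^2=4
sum(d^2) = 110.
Step 3: rho = 1 - 6*110 / (8*(8^2 - 1)) = 1 - 660/504 = -0.309524.
Step 4: Under H0, t = rho * sqrt((n-2)/(1-rho^2)) = -0.7973 ~ t(6).
Step 5: Two-sided p-value from the t-distribution with 6 df = 0.455645.
Step 6: alpha = 0.05. fail to reject H0.

rho = -0.3095, p = 0.455645, fail to reject H0 at alpha = 0.05.


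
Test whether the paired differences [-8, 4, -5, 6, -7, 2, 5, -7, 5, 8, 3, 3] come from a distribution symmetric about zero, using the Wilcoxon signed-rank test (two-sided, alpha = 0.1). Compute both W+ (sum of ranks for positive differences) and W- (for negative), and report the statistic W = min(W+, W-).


Step 1: Drop any zero differences (none here) and take |d_i|.
|d| = [8, 4, 5, 6, 7, 2, 5, 7, 5, 8, 3, 3]
Step 2: Midrank |d_i| (ties get averaged ranks).
ranks: |8|->11.5, |4|->4, |5|->6, |6|->8, |7|->9.5, |2|->1, |5|->6, |7|->9.5, |5|->6, |8|->11.5, |3|->2.5, |3|->2.5
Step 3: Attach original signs; sum ranks with positive sign and with negative sign.
W+ = 4 + 8 + 1 + 6 + 6 + 11.5 + 2.5 + 2.5 = 41.5
W- = 11.5 + 6 + 9.5 + 9.5 = 36.5
(Check: W+ + W- = 78 should equal n(n+1)/2 = 78.)
Step 4: Test statistic W = min(W+, W-) = 36.5.
Step 5: Ties in |d|, so use the tie-corrected normal approximation.
        E[W] = n(n+1)/4 = 12*13/4 = 39.
        Tie groups: |d|=3 (t=2), |d|=5 (t=3), |d|=7 (t=2), |d|=8 (t=2); sum(t^3 - t) = 42.
        Var[W] = n(n+1)(2n+1)/24 - sum(t^3-t)/48 = 3900/24 - 42/48 = 161.625.
        z = (W - E[W]) / sqrt(Var[W]) = (36.5 - 39) / 12.7132 = -0.1966.
        Two-sided p = 2*Phi(z) = 0.844104.
Step 6: alpha = 0.1. fail to reject H0.

W+ = 41.5, W- = 36.5, W = min = 36.5, p = 0.844104, fail to reject H0.


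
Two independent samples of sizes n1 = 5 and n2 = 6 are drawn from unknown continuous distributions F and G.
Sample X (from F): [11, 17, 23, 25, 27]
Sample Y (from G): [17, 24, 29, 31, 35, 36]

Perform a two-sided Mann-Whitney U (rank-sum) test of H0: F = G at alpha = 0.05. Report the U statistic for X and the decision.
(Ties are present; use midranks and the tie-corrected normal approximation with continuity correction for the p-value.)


Step 1: Combine and sort all 11 observations; assign midranks.
sorted (value, group): (11,X), (17,X), (17,Y), (23,X), (24,Y), (25,X), (27,X), (29,Y), (31,Y), (35,Y), (36,Y)
ranks: 11->1, 17->2.5, 17->2.5, 23->4, 24->5, 25->6, 27->7, 29->8, 31->9, 35->10, 36->11
Step 2: Rank sum for X: R1 = 1 + 2.5 + 4 + 6 + 7 = 20.5.
Step 3: U_X = R1 - n1(n1+1)/2 = 20.5 - 5*6/2 = 20.5 - 15 = 5.5.
       U_Y = n1*n2 - U_X = 30 - 5.5 = 24.5.
Step 4: Ties are present, so use the tie-corrected normal approximation (with continuity correction) for the p-value.
Step 5: p-value = 0.099576; compare to alpha = 0.05. fail to reject H0.

U_X = 5.5, p = 0.099576, fail to reject H0 at alpha = 0.05.


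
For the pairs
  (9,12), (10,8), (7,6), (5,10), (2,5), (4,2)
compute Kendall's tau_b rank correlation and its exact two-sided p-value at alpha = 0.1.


Step 1: Enumerate the 15 unordered pairs (i,j) with i<j and classify each by sign(x_j-x_i) * sign(y_j-y_i).
  (1,2):dx=+1,dy=-4->D; (1,3):dx=-2,dy=-6->C; (1,4):dx=-4,dy=-2->C; (1,5):dx=-7,dy=-7->C
  (1,6):dx=-5,dy=-10->C; (2,3):dx=-3,dy=-2->C; (2,4):dx=-5,dy=+2->D; (2,5):dx=-8,dy=-3->C
  (2,6):dx=-6,dy=-6->C; (3,4):dx=-2,dy=+4->D; (3,5):dx=-5,dy=-1->C; (3,6):dx=-3,dy=-4->C
  (4,5):dx=-3,dy=-5->C; (4,6):dx=-1,dy=-8->C; (5,6):dx=+2,dy=-3->D
Step 2: C = 11, D = 4, total pairs = 15.
Step 3: tau = (C - D)/(n(n-1)/2) = (11 - 4)/15 = 0.466667.
Step 4: Exact two-sided p-value (enumerate n! = 720 permutations of y under H0): p = 0.272222.
Step 5: alpha = 0.1. fail to reject H0.

tau_b = 0.4667 (C=11, D=4), p = 0.272222, fail to reject H0.


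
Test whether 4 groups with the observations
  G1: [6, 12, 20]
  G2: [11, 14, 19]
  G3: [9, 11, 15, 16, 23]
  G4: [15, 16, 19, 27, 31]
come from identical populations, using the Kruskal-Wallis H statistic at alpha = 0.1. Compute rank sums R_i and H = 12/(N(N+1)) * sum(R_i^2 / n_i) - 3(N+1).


Step 1: Combine all N = 16 observations and assign midranks.
sorted (value, group, rank): (6,G1,1), (9,G3,2), (11,G2,3.5), (11,G3,3.5), (12,G1,5), (14,G2,6), (15,G3,7.5), (15,G4,7.5), (16,G3,9.5), (16,G4,9.5), (19,G2,11.5), (19,G4,11.5), (20,G1,13), (23,G3,14), (27,G4,15), (31,G4,16)
Step 2: Sum ranks within each group.
R_1 = 19 (n_1 = 3)
R_2 = 21 (n_2 = 3)
R_3 = 36.5 (n_3 = 5)
R_4 = 59.5 (n_4 = 5)
Step 3: H = 12/(N(N+1)) * sum(R_i^2/n_i) - 3(N+1)
     = 12/(16*17) * (19^2/3 + 21^2/3 + 36.5^2/5 + 59.5^2/5) - 3*17
     = 0.044118 * 1241.83 - 51
     = 3.786765.
Step 4: Ties present; correction factor C = 1 - 24/(16^3 - 16) = 0.994118. Corrected H = 3.786765 / 0.994118 = 3.809172.
Step 5: Under H0, H ~ chi^2(3); p-value = 0.282821.
Step 6: alpha = 0.1. fail to reject H0.

H = 3.8092, df = 3, p = 0.282821, fail to reject H0.


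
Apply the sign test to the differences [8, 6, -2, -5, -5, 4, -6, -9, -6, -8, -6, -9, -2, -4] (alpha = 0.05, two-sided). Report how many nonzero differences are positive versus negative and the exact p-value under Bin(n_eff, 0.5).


Step 1: Discard zero differences. Original n = 14; n_eff = number of nonzero differences = 14.
Nonzero differences (with sign): +8, +6, -2, -5, -5, +4, -6, -9, -6, -8, -6, -9, -2, -4
Step 2: Count signs: positive = 3, negative = 11.
Step 3: Under H0: P(positive) = 0.5, so the number of positives S ~ Bin(14, 0.5).
Step 4: Two-sided exact p-value = sum of Bin(14,0.5) probabilities at or below the observed probability = 0.057373.
Step 5: alpha = 0.05. fail to reject H0.

n_eff = 14, pos = 3, neg = 11, p = 0.057373, fail to reject H0.


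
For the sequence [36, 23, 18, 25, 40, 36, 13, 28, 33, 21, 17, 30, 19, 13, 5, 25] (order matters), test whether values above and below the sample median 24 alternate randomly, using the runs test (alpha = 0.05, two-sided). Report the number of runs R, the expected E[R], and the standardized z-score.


Step 1: Compute median = 24; label A = above, B = below.
Labels in order: ABBAAABAABBABBBA  (n_A = 8, n_B = 8)
Step 2: Count runs R = 9.
Step 3: Under H0 (random ordering), E[R] = 2*n_A*n_B/(n_A+n_B) + 1 = 2*8*8/16 + 1 = 9.0000.
        Var[R] = 2*n_A*n_B*(2*n_A*n_B - n_A - n_B) / ((n_A+n_B)^2 * (n_A+n_B-1)) = 14336/3840 = 3.7333.
        SD[R] = 1.9322.
Step 4: R = E[R], so z = 0 with no continuity correction.
Step 5: Two-sided p-value via normal approximation = 2*(1 - Phi(|z|)) = 1.000000.
Step 6: alpha = 0.05. fail to reject H0.

R = 9, z = 0.0000, p = 1.000000, fail to reject H0.


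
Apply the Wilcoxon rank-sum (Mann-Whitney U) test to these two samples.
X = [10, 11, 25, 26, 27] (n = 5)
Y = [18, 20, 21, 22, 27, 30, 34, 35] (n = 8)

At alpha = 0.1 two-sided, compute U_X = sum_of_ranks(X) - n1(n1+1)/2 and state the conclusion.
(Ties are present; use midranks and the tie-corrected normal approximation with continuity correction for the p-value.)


Step 1: Combine and sort all 13 observations; assign midranks.
sorted (value, group): (10,X), (11,X), (18,Y), (20,Y), (21,Y), (22,Y), (25,X), (26,X), (27,X), (27,Y), (30,Y), (34,Y), (35,Y)
ranks: 10->1, 11->2, 18->3, 20->4, 21->5, 22->6, 25->7, 26->8, 27->9.5, 27->9.5, 30->11, 34->12, 35->13
Step 2: Rank sum for X: R1 = 1 + 2 + 7 + 8 + 9.5 = 27.5.
Step 3: U_X = R1 - n1(n1+1)/2 = 27.5 - 5*6/2 = 27.5 - 15 = 12.5.
       U_Y = n1*n2 - U_X = 40 - 12.5 = 27.5.
Step 4: Ties are present, so use the tie-corrected normal approximation (with continuity correction) for the p-value.
Step 5: p-value = 0.304842; compare to alpha = 0.1. fail to reject H0.

U_X = 12.5, p = 0.304842, fail to reject H0 at alpha = 0.1.


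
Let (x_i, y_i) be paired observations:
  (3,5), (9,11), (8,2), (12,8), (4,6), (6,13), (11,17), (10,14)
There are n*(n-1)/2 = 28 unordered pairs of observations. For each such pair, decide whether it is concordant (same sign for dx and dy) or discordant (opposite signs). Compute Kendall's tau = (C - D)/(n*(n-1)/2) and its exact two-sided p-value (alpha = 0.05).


Step 1: Enumerate the 28 unordered pairs (i,j) with i<j and classify each by sign(x_j-x_i) * sign(y_j-y_i).
  (1,2):dx=+6,dy=+6->C; (1,3):dx=+5,dy=-3->D; (1,4):dx=+9,dy=+3->C; (1,5):dx=+1,dy=+1->C
  (1,6):dx=+3,dy=+8->C; (1,7):dx=+8,dy=+12->C; (1,8):dx=+7,dy=+9->C; (2,3):dx=-1,dy=-9->C
  (2,4):dx=+3,dy=-3->D; (2,5):dx=-5,dy=-5->C; (2,6):dx=-3,dy=+2->D; (2,7):dx=+2,dy=+6->C
  (2,8):dx=+1,dy=+3->C; (3,4):dx=+4,dy=+6->C; (3,5):dx=-4,dy=+4->D; (3,6):dx=-2,dy=+11->D
  (3,7):dx=+3,dy=+15->C; (3,8):dx=+2,dy=+12->C; (4,5):dx=-8,dy=-2->C; (4,6):dx=-6,dy=+5->D
  (4,7):dx=-1,dy=+9->D; (4,8):dx=-2,dy=+6->D; (5,6):dx=+2,dy=+7->C; (5,7):dx=+7,dy=+11->C
  (5,8):dx=+6,dy=+8->C; (6,7):dx=+5,dy=+4->C; (6,8):dx=+4,dy=+1->C; (7,8):dx=-1,dy=-3->C
Step 2: C = 20, D = 8, total pairs = 28.
Step 3: tau = (C - D)/(n(n-1)/2) = (20 - 8)/28 = 0.428571.
Step 4: Exact two-sided p-value (enumerate n! = 40320 permutations of y under H0): p = 0.178869.
Step 5: alpha = 0.05. fail to reject H0.

tau_b = 0.4286 (C=20, D=8), p = 0.178869, fail to reject H0.


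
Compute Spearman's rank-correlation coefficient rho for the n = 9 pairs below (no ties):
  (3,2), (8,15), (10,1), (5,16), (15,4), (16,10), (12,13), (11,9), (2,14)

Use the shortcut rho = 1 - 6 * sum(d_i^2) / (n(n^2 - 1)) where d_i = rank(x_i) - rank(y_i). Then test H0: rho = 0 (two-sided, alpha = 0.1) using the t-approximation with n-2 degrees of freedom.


Step 1: Rank x and y separately (midranks; no ties here).
rank(x): 3->2, 8->4, 10->5, 5->3, 15->8, 16->9, 12->7, 11->6, 2->1
rank(y): 2->2, 15->8, 1->1, 16->9, 4->3, 10->5, 13->6, 9->4, 14->7
Step 2: d_i = R_x(i) - R_y(i); compute d_i^2.
  (2-2)^2=0, (4-8)^2=16, (5-1)^2=16, (3-9)^2=36, (8-3)^2=25, (9-5)^2=16, (7-6)^2=1, (6-4)^2=4, (1-7)^2=36
sum(d^2) = 150.
Step 3: rho = 1 - 6*150 / (9*(9^2 - 1)) = 1 - 900/720 = -0.250000.
Step 4: Under H0, t = rho * sqrt((n-2)/(1-rho^2)) = -0.6831 ~ t(7).
Step 5: Two-sided p-value from the t-distribution with 7 df = 0.516490.
Step 6: alpha = 0.1. fail to reject H0.

rho = -0.2500, p = 0.516490, fail to reject H0 at alpha = 0.1.


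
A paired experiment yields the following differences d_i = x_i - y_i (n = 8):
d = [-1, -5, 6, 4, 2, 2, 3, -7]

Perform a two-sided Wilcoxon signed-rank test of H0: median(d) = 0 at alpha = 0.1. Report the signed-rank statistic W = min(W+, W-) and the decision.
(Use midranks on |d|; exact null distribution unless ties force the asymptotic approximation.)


Step 1: Drop any zero differences (none here) and take |d_i|.
|d| = [1, 5, 6, 4, 2, 2, 3, 7]
Step 2: Midrank |d_i| (ties get averaged ranks).
ranks: |1|->1, |5|->6, |6|->7, |4|->5, |2|->2.5, |2|->2.5, |3|->4, |7|->8
Step 3: Attach original signs; sum ranks with positive sign and with negative sign.
W+ = 7 + 5 + 2.5 + 2.5 + 4 = 21
W- = 1 + 6 + 8 = 15
(Check: W+ + W- = 36 should equal n(n+1)/2 = 36.)
Step 4: Test statistic W = min(W+, W-) = 15.
Step 5: Ties in |d|, so use the tie-corrected normal approximation.
        E[W] = n(n+1)/4 = 8*9/4 = 18.
        Tie groups: |d|=2 (t=2); sum(t^3 - t) = 6.
        Var[W] = n(n+1)(2n+1)/24 - sum(t^3-t)/48 = 1224/24 - 6/48 = 50.875.
        z = (W - E[W]) / sqrt(Var[W]) = (15 - 18) / 7.1327 = -0.4206.
        Two-sided p = 2*Phi(z) = 0.674047.
Step 6: alpha = 0.1. fail to reject H0.

W+ = 21, W- = 15, W = min = 15, p = 0.674047, fail to reject H0.


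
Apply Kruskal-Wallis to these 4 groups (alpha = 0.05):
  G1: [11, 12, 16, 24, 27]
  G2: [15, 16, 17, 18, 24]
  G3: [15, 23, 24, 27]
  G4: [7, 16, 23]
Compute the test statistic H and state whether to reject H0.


Step 1: Combine all N = 17 observations and assign midranks.
sorted (value, group, rank): (7,G4,1), (11,G1,2), (12,G1,3), (15,G2,4.5), (15,G3,4.5), (16,G1,7), (16,G2,7), (16,G4,7), (17,G2,9), (18,G2,10), (23,G3,11.5), (23,G4,11.5), (24,G1,14), (24,G2,14), (24,G3,14), (27,G1,16.5), (27,G3,16.5)
Step 2: Sum ranks within each group.
R_1 = 42.5 (n_1 = 5)
R_2 = 44.5 (n_2 = 5)
R_3 = 46.5 (n_3 = 4)
R_4 = 19.5 (n_4 = 3)
Step 3: H = 12/(N(N+1)) * sum(R_i^2/n_i) - 3(N+1)
     = 12/(17*18) * (42.5^2/5 + 44.5^2/5 + 46.5^2/4 + 19.5^2/3) - 3*18
     = 0.039216 * 1424.61 - 54
     = 1.867157.
Step 4: Ties present; correction factor C = 1 - 66/(17^3 - 17) = 0.986520. Corrected H = 1.867157 / 0.986520 = 1.892671.
Step 5: Under H0, H ~ chi^2(3); p-value = 0.594979.
Step 6: alpha = 0.05. fail to reject H0.

H = 1.8927, df = 3, p = 0.594979, fail to reject H0.


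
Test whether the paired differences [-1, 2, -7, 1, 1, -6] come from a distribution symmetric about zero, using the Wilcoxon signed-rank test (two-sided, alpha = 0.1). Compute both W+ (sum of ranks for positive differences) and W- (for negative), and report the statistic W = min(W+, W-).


Step 1: Drop any zero differences (none here) and take |d_i|.
|d| = [1, 2, 7, 1, 1, 6]
Step 2: Midrank |d_i| (ties get averaged ranks).
ranks: |1|->2, |2|->4, |7|->6, |1|->2, |1|->2, |6|->5
Step 3: Attach original signs; sum ranks with positive sign and with negative sign.
W+ = 4 + 2 + 2 = 8
W- = 2 + 6 + 5 = 13
(Check: W+ + W- = 21 should equal n(n+1)/2 = 21.)
Step 4: Test statistic W = min(W+, W-) = 8.
Step 5: Ties in |d|, so use the tie-corrected normal approximation.
        E[W] = n(n+1)/4 = 6*7/4 = 10.5.
        Tie groups: |d|=1 (t=3); sum(t^3 - t) = 24.
        Var[W] = n(n+1)(2n+1)/24 - sum(t^3-t)/48 = 546/24 - 24/48 = 22.25.
        z = (W - E[W]) / sqrt(Var[W]) = (8 - 10.5) / 4.7170 = -0.5300.
        Two-sided p = 2*Phi(z) = 0.596113.
Step 6: alpha = 0.1. fail to reject H0.

W+ = 8, W- = 13, W = min = 8, p = 0.596113, fail to reject H0.


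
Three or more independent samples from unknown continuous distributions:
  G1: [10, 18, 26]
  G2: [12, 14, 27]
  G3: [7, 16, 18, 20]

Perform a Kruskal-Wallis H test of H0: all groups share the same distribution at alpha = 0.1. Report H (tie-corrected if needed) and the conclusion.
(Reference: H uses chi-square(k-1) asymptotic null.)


Step 1: Combine all N = 10 observations and assign midranks.
sorted (value, group, rank): (7,G3,1), (10,G1,2), (12,G2,3), (14,G2,4), (16,G3,5), (18,G1,6.5), (18,G3,6.5), (20,G3,8), (26,G1,9), (27,G2,10)
Step 2: Sum ranks within each group.
R_1 = 17.5 (n_1 = 3)
R_2 = 17 (n_2 = 3)
R_3 = 20.5 (n_3 = 4)
Step 3: H = 12/(N(N+1)) * sum(R_i^2/n_i) - 3(N+1)
     = 12/(10*11) * (17.5^2/3 + 17^2/3 + 20.5^2/4) - 3*11
     = 0.109091 * 303.479 - 33
     = 0.106818.
Step 4: Ties present; correction factor C = 1 - 6/(10^3 - 10) = 0.993939. Corrected H = 0.106818 / 0.993939 = 0.107470.
Step 5: Under H0, H ~ chi^2(2); p-value = 0.947683.
Step 6: alpha = 0.1. fail to reject H0.

H = 0.1075, df = 2, p = 0.947683, fail to reject H0.


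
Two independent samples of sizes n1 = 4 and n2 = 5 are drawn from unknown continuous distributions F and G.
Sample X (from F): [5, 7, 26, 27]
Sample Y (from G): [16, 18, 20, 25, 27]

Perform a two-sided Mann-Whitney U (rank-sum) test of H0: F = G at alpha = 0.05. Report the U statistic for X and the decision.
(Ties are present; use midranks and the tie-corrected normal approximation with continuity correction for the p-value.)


Step 1: Combine and sort all 9 observations; assign midranks.
sorted (value, group): (5,X), (7,X), (16,Y), (18,Y), (20,Y), (25,Y), (26,X), (27,X), (27,Y)
ranks: 5->1, 7->2, 16->3, 18->4, 20->5, 25->6, 26->7, 27->8.5, 27->8.5
Step 2: Rank sum for X: R1 = 1 + 2 + 7 + 8.5 = 18.5.
Step 3: U_X = R1 - n1(n1+1)/2 = 18.5 - 4*5/2 = 18.5 - 10 = 8.5.
       U_Y = n1*n2 - U_X = 20 - 8.5 = 11.5.
Step 4: Ties are present, so use the tie-corrected normal approximation (with continuity correction) for the p-value.
Step 5: p-value = 0.805701; compare to alpha = 0.05. fail to reject H0.

U_X = 8.5, p = 0.805701, fail to reject H0 at alpha = 0.05.


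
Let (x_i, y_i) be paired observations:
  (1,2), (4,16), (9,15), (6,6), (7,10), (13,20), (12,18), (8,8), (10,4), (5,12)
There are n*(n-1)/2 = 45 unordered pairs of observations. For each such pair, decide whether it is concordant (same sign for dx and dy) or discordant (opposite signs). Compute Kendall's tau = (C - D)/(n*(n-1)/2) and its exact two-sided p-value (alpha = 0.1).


Step 1: Enumerate the 45 unordered pairs (i,j) with i<j and classify each by sign(x_j-x_i) * sign(y_j-y_i).
  (1,2):dx=+3,dy=+14->C; (1,3):dx=+8,dy=+13->C; (1,4):dx=+5,dy=+4->C; (1,5):dx=+6,dy=+8->C
  (1,6):dx=+12,dy=+18->C; (1,7):dx=+11,dy=+16->C; (1,8):dx=+7,dy=+6->C; (1,9):dx=+9,dy=+2->C
  (1,10):dx=+4,dy=+10->C; (2,3):dx=+5,dy=-1->D; (2,4):dx=+2,dy=-10->D; (2,5):dx=+3,dy=-6->D
  (2,6):dx=+9,dy=+4->C; (2,7):dx=+8,dy=+2->C; (2,8):dx=+4,dy=-8->D; (2,9):dx=+6,dy=-12->D
  (2,10):dx=+1,dy=-4->D; (3,4):dx=-3,dy=-9->C; (3,5):dx=-2,dy=-5->C; (3,6):dx=+4,dy=+5->C
  (3,7):dx=+3,dy=+3->C; (3,8):dx=-1,dy=-7->C; (3,9):dx=+1,dy=-11->D; (3,10):dx=-4,dy=-3->C
  (4,5):dx=+1,dy=+4->C; (4,6):dx=+7,dy=+14->C; (4,7):dx=+6,dy=+12->C; (4,8):dx=+2,dy=+2->C
  (4,9):dx=+4,dy=-2->D; (4,10):dx=-1,dy=+6->D; (5,6):dx=+6,dy=+10->C; (5,7):dx=+5,dy=+8->C
  (5,8):dx=+1,dy=-2->D; (5,9):dx=+3,dy=-6->D; (5,10):dx=-2,dy=+2->D; (6,7):dx=-1,dy=-2->C
  (6,8):dx=-5,dy=-12->C; (6,9):dx=-3,dy=-16->C; (6,10):dx=-8,dy=-8->C; (7,8):dx=-4,dy=-10->C
  (7,9):dx=-2,dy=-14->C; (7,10):dx=-7,dy=-6->C; (8,9):dx=+2,dy=-4->D; (8,10):dx=-3,dy=+4->D
  (9,10):dx=-5,dy=+8->D
Step 2: C = 30, D = 15, total pairs = 45.
Step 3: tau = (C - D)/(n(n-1)/2) = (30 - 15)/45 = 0.333333.
Step 4: Exact two-sided p-value (enumerate n! = 3628800 permutations of y under H0): p = 0.216373.
Step 5: alpha = 0.1. fail to reject H0.

tau_b = 0.3333 (C=30, D=15), p = 0.216373, fail to reject H0.


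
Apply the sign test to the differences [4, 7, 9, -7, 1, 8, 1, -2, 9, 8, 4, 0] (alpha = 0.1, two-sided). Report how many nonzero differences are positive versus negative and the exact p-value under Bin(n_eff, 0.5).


Step 1: Discard zero differences. Original n = 12; n_eff = number of nonzero differences = 11.
Nonzero differences (with sign): +4, +7, +9, -7, +1, +8, +1, -2, +9, +8, +4
Step 2: Count signs: positive = 9, negative = 2.
Step 3: Under H0: P(positive) = 0.5, so the number of positives S ~ Bin(11, 0.5).
Step 4: Two-sided exact p-value = sum of Bin(11,0.5) probabilities at or below the observed probability = 0.065430.
Step 5: alpha = 0.1. reject H0.

n_eff = 11, pos = 9, neg = 2, p = 0.065430, reject H0.


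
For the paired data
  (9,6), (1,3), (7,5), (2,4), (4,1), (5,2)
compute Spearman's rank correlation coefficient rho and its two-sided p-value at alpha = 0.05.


Step 1: Rank x and y separately (midranks; no ties here).
rank(x): 9->6, 1->1, 7->5, 2->2, 4->3, 5->4
rank(y): 6->6, 3->3, 5->5, 4->4, 1->1, 2->2
Step 2: d_i = R_x(i) - R_y(i); compute d_i^2.
  (6-6)^2=0, (1-3)^2=4, (5-5)^2=0, (2-4)^2=4, (3-1)^2=4, (4-2)^2=4
sum(d^2) = 16.
Step 3: rho = 1 - 6*16 / (6*(6^2 - 1)) = 1 - 96/210 = 0.542857.
Step 4: Under H0, t = rho * sqrt((n-2)/(1-rho^2)) = 1.2928 ~ t(4).
Step 5: Two-sided p-value from the t-distribution with 4 df = 0.265703.
Step 6: alpha = 0.05. fail to reject H0.

rho = 0.5429, p = 0.265703, fail to reject H0 at alpha = 0.05.


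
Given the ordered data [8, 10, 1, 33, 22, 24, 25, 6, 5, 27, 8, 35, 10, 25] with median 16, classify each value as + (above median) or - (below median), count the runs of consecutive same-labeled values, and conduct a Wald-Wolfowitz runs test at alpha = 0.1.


Step 1: Compute median = 16; label A = above, B = below.
Labels in order: BBBAAAABBABABA  (n_A = 7, n_B = 7)
Step 2: Count runs R = 8.
Step 3: Under H0 (random ordering), E[R] = 2*n_A*n_B/(n_A+n_B) + 1 = 2*7*7/14 + 1 = 8.0000.
        Var[R] = 2*n_A*n_B*(2*n_A*n_B - n_A - n_B) / ((n_A+n_B)^2 * (n_A+n_B-1)) = 8232/2548 = 3.2308.
        SD[R] = 1.7974.
Step 4: R = E[R], so z = 0 with no continuity correction.
Step 5: Two-sided p-value via normal approximation = 2*(1 - Phi(|z|)) = 1.000000.
Step 6: alpha = 0.1. fail to reject H0.

R = 8, z = 0.0000, p = 1.000000, fail to reject H0.


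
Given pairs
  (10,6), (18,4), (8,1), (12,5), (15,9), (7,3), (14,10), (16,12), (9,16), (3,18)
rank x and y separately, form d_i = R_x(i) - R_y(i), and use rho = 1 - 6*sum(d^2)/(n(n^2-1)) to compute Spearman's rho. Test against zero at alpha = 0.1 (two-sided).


Step 1: Rank x and y separately (midranks; no ties here).
rank(x): 10->5, 18->10, 8->3, 12->6, 15->8, 7->2, 14->7, 16->9, 9->4, 3->1
rank(y): 6->5, 4->3, 1->1, 5->4, 9->6, 3->2, 10->7, 12->8, 16->9, 18->10
Step 2: d_i = R_x(i) - R_y(i); compute d_i^2.
  (5-5)^2=0, (10-3)^2=49, (3-1)^2=4, (6-4)^2=4, (8-6)^2=4, (2-2)^2=0, (7-7)^2=0, (9-8)^2=1, (4-9)^2=25, (1-10)^2=81
sum(d^2) = 168.
Step 3: rho = 1 - 6*168 / (10*(10^2 - 1)) = 1 - 1008/990 = -0.018182.
Step 4: Under H0, t = rho * sqrt((n-2)/(1-rho^2)) = -0.0514 ~ t(8).
Step 5: Two-sided p-value from the t-distribution with 8 df = 0.960240.
Step 6: alpha = 0.1. fail to reject H0.

rho = -0.0182, p = 0.960240, fail to reject H0 at alpha = 0.1.


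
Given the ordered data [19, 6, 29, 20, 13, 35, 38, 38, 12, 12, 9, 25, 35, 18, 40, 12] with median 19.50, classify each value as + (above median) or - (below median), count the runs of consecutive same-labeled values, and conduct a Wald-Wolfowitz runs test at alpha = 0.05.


Step 1: Compute median = 19.50; label A = above, B = below.
Labels in order: BBAABAAABBBAABAB  (n_A = 8, n_B = 8)
Step 2: Count runs R = 9.
Step 3: Under H0 (random ordering), E[R] = 2*n_A*n_B/(n_A+n_B) + 1 = 2*8*8/16 + 1 = 9.0000.
        Var[R] = 2*n_A*n_B*(2*n_A*n_B - n_A - n_B) / ((n_A+n_B)^2 * (n_A+n_B-1)) = 14336/3840 = 3.7333.
        SD[R] = 1.9322.
Step 4: R = E[R], so z = 0 with no continuity correction.
Step 5: Two-sided p-value via normal approximation = 2*(1 - Phi(|z|)) = 1.000000.
Step 6: alpha = 0.05. fail to reject H0.

R = 9, z = 0.0000, p = 1.000000, fail to reject H0.


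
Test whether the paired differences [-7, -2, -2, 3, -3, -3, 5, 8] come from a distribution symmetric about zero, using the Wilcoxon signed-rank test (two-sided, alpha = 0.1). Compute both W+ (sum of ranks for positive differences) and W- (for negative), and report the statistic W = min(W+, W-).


Step 1: Drop any zero differences (none here) and take |d_i|.
|d| = [7, 2, 2, 3, 3, 3, 5, 8]
Step 2: Midrank |d_i| (ties get averaged ranks).
ranks: |7|->7, |2|->1.5, |2|->1.5, |3|->4, |3|->4, |3|->4, |5|->6, |8|->8
Step 3: Attach original signs; sum ranks with positive sign and with negative sign.
W+ = 4 + 6 + 8 = 18
W- = 7 + 1.5 + 1.5 + 4 + 4 = 18
(Check: W+ + W- = 36 should equal n(n+1)/2 = 36.)
Step 4: Test statistic W = min(W+, W-) = 18.
Step 5: Ties in |d|, so use the tie-corrected normal approximation.
        E[W] = n(n+1)/4 = 8*9/4 = 18.
        Tie groups: |d|=2 (t=2), |d|=3 (t=3); sum(t^3 - t) = 30.
        Var[W] = n(n+1)(2n+1)/24 - sum(t^3-t)/48 = 1224/24 - 30/48 = 50.375.
        z = (W - E[W]) / sqrt(Var[W]) = (18 - 18) / 7.0975 = 0.0000.
        Two-sided p = 2*Phi(z) = 1.000000.
Step 6: alpha = 0.1. fail to reject H0.

W+ = 18, W- = 18, W = min = 18, p = 1.000000, fail to reject H0.
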